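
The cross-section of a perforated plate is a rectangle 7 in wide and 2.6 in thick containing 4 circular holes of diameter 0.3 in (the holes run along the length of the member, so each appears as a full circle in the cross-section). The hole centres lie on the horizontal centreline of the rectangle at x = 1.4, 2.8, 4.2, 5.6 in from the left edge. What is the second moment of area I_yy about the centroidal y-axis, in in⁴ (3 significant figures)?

I_yy ≈ 73.6 in⁴

Treat the section as a set of non-overlapping primitives; coordinates are from the bounding-box lower-left.
Plate: 7 × 2.6, A = 18.2 in², x = 3.5 in, Ī = 74.317 in⁴.
Hole 1 (subtracted): ⌀0.3, A = 0.070686 in², x = 1.4 in, Ī = 0.00039761 in⁴.
Hole 2 (subtracted): ⌀0.3, A = 0.070686 in², x = 2.8 in, Ī = 0.00039761 in⁴.
Hole 3 (subtracted): ⌀0.3, A = 0.070686 in², x = 4.2 in, Ī = 0.00039761 in⁴.
Hole 4 (subtracted): ⌀0.3, A = 0.070686 in², x = 5.6 in, Ī = 0.00039761 in⁴.
By symmetry the centroid is at mid-width, x̄ = 3.5 in.
Transfer each piece to the centroidal y-axis using Ī + A·d² with d = x − 3.5:
  plate: d = 0 in → contributes +74.317 in⁴
  hole 1: d = -2.1 in → contributes −0.31212 in⁴
  hole 2: d = -0.7 in → contributes −0.035034 in⁴
  hole 3: d = 0.7 in → contributes −0.035034 in⁴
  hole 4: d = 2.1 in → contributes −0.31212 in⁴
Total I = 73.622 in⁴.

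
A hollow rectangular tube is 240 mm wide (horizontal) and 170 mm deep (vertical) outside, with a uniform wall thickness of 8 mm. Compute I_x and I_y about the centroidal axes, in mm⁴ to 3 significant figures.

I_x ≈ 3.01 × 10⁷ mm⁴, I_y ≈ 5.16 × 10⁷ mm⁴

Treat the section as a set of non-overlapping primitives; coordinates are from the bounding-box lower-left.
Outer rectangle: 240 × 170, A = 40 800 mm², y = 85 mm, Ī = 98 260 000 mm⁴.
Inner void (subtracted): 224 × 154, A = 34 496 mm², y = 85 mm, Ī = 68 175 595 mm⁴.
By symmetry the centroid is at mid-height, ȳ = 85 mm.
All pieces are centred on the centroidal x-axis, so I = ΣĪ (holes subtracted) = 30 084 405 mm⁴.
Repeating about the centroidal y-axis gives I_y = 51 600 725 mm⁴.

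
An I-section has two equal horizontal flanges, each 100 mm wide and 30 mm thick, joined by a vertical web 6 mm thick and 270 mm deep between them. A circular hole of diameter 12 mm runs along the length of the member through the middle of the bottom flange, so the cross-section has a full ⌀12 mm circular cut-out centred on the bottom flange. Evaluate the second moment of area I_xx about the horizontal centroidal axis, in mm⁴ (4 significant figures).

Split into non-overlapping primitives; take the origin at the lower-left of the bounding box.
Bottom flange: 100 × 30, A = 3 000 mm², y = 15 mm, Ī = 225 000 mm⁴.
Web: 6 × 270, A = 1 620 mm², y = 165 mm, Ī = 9 841 500 mm⁴.
Top flange: 100 × 30, A = 3 000 mm², y = 315 mm, Ī = 225 000 mm⁴.
Hole (subtracted): ⌀12, A = 113.097 mm², y = 15 mm, Ī = 1017.88 mm⁴.
Centroid: ȳ = ΣA·y / ΣA = 167.26 mm.
Transfer each piece to the horizontal centroidal axis using Ī + A·d² with d = y − 167.26:
  bottom flange: d = -152.26 mm → contributes +69 774 201 mm⁴
  web: d = -2.25987 mm → contributes +9 849 773 mm⁴
  top flange: d = 147.74 mm → contributes +65 706 441 mm⁴
  hole: d = -152.26 mm → contributes −2 622 961 mm⁴
Total I = 142 707 454 mm⁴.

I_xx ≈ 1.427 × 10⁸ mm⁴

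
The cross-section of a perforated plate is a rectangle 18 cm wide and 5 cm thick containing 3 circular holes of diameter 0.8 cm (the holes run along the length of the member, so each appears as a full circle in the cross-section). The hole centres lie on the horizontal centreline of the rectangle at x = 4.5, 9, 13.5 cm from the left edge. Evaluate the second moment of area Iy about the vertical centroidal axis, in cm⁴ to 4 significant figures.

Iy ≈ 2410 cm⁴

Break the section into simple shapes (no overlaps), measuring from the bottom-left corner of the bounding box.
Plate: 18 × 5, A = 90 cm², x = 9 cm, Ī = 2 430 cm⁴.
Hole 1 (subtracted): ⌀0.8, A = 0.502655 cm², x = 4.5 cm, Ī = 0.0201062 cm⁴.
Hole 2 (subtracted): ⌀0.8, A = 0.502655 cm², x = 9 cm, Ī = 0.0201062 cm⁴.
Hole 3 (subtracted): ⌀0.8, A = 0.502655 cm², x = 13.5 cm, Ī = 0.0201062 cm⁴.
By symmetry the centroid is at mid-width, x̄ = 9 cm.
Transfer each piece to the vertical centroidal axis using Ī + A·d² with d = x − 9:
  plate: d = 0 cm → contributes +2 430 cm⁴
  hole 1: d = -4.5 cm → contributes −10.1989 cm⁴
  hole 2: d = 0 cm → contributes −0.0201062 cm⁴
  hole 3: d = 4.5 cm → contributes −10.1989 cm⁴
Total I = 2409.58 cm⁴.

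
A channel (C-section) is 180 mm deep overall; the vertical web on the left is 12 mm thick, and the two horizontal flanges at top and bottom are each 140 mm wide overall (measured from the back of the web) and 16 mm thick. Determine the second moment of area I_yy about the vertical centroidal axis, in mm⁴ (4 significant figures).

Decompose the section into non-overlapping parts with the origin at the bottom-left of its bounding rectangle.
Web: 12 × 180, A = 2 160 mm², x = 6 mm, Ī = 25 920 mm⁴.
Top flange (beyond web): 128 × 16, A = 2 048 mm², x = 76 mm, Ī = 2 796 203 mm⁴.
Bottom flange (beyond web): 128 × 16, A = 2 048 mm², x = 76 mm, Ī = 2 796 203 mm⁴.
Centroid: x̄ = ΣA·x / ΣA = 51.8312 mm.
Transfer each piece to the vertical centroidal axis using Ī + A·d² with d = x − 51.8312:
  web: d = -45.8312 mm → contributes +4 562 998 mm⁴
  top flange (beyond web): d = 24.1688 mm → contributes +3 992 503 mm⁴
  bottom flange (beyond web): d = 24.1688 mm → contributes +3 992 503 mm⁴
Total I = 12 548 003 mm⁴.

I_yy ≈ 1.255 × 10⁷ mm⁴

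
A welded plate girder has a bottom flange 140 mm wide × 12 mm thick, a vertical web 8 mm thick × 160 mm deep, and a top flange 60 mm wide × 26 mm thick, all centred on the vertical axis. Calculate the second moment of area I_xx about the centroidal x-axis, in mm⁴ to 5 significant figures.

I_xx ≈ 2.8756 × 10⁷ mm⁴

Break the section into simple shapes (no overlaps), measuring from the bottom-left corner of the bounding box.
Bottom plate: 140 × 12, A = 1 680 mm², y = 6 mm, Ī = 20 160 mm⁴.
Web plate: 8 × 160, A = 1 280 mm², y = 92 mm, Ī = 2 730 667 mm⁴.
Top plate: 60 × 26, A = 1 560 mm², y = 185 mm, Ī = 87 880 mm⁴.
Centroid: ȳ = ΣA·y / ΣA = 92.13274 mm.
Transfer each piece to the centroidal x-axis using Ī + A·d² with d = y − 92.13274:
  bottom plate: d = -86.13274 mm → contributes +12 483 827 mm⁴
  web plate: d = -0.1327434 mm → contributes +2 730 689 mm⁴
  top plate: d = 92.86726 mm → contributes +13 541 831 mm⁴
Total I = 28 756 347 mm⁴.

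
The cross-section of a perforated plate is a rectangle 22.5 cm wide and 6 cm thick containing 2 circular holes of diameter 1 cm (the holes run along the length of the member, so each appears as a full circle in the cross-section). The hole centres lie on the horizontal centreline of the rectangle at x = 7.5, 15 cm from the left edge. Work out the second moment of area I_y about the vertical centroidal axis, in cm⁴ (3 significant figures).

I_y ≈ 5670 cm⁴

Split into non-overlapping primitives; take the origin at the lower-left of the bounding box.
Plate: 22.5 × 6, A = 135 cm², x = 11.25 cm, Ī = 5695.3 cm⁴.
Hole 1 (subtracted): ⌀1, A = 0.7854 cm², x = 7.5 cm, Ī = 0.049087 cm⁴.
Hole 2 (subtracted): ⌀1, A = 0.7854 cm², x = 15 cm, Ī = 0.049087 cm⁴.
By symmetry the centroid is at mid-width, x̄ = 11.25 cm.
Transfer each piece to the vertical centroidal axis using Ī + A·d² with d = x − 11.25:
  plate: d = 0 cm → contributes +5695.3 cm⁴
  hole 1: d = -3.75 cm → contributes −11.094 cm⁴
  hole 2: d = 3.75 cm → contributes −11.094 cm⁴
Total I = 5673.1 cm⁴.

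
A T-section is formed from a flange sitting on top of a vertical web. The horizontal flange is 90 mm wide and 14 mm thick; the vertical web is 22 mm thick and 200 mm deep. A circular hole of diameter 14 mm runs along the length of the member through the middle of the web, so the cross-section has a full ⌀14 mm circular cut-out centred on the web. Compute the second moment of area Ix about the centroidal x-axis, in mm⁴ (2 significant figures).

Ix ≈ 2.6 × 10⁷ mm⁴

Treat the section as a set of non-overlapping primitives; coordinates are from the bounding-box lower-left.
Flange: 90 × 14, A = 1 260 mm², y = 207 mm, Ī = 20 580 mm⁴.
Web: 22 × 200, A = 4 400 mm², y = 100 mm, Ī = 14 666 667 mm⁴.
Hole (subtracted): ⌀14, A = 153.9 mm², y = 100 mm, Ī = 1 886 mm⁴.
Centroid: ȳ = ΣA·y / ΣA = 124.5 mm.
Transfer each piece to the centroidal x-axis using Ī + A·d² with d = y − 124.5:
  flange: d = 82.51 mm → contributes +8 599 420 mm⁴
  web: d = -24.49 mm → contributes +17 304 693 mm⁴
  hole: d = -24.49 mm → contributes −94 180 mm⁴
Total I = 25 809 933 mm⁴.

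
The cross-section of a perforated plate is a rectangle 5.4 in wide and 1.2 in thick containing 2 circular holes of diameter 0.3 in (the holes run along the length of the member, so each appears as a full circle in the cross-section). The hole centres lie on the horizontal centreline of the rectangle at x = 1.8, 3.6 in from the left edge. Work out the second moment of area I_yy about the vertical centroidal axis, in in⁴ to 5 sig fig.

I_yy ≈ 15.631 in⁴

Treat the section as a set of non-overlapping primitives; coordinates are from the bounding-box lower-left.
Plate: 5.4 × 1.2, A = 6.48 in², x = 2.7 in, Ī = 15.7464 in⁴.
Hole 1 (subtracted): ⌀0.3, A = 0.07068583 in², x = 1.8 in, Ī = 0.0003976078 in⁴.
Hole 2 (subtracted): ⌀0.3, A = 0.07068583 in², x = 3.6 in, Ī = 0.0003976078 in⁴.
By symmetry the centroid is at mid-width, x̄ = 2.7 in.
Transfer each piece to the vertical centroidal axis using Ī + A·d² with d = x − 2.7:
  plate: d = 0 in → contributes +15.7464 in⁴
  hole 1: d = -0.9 in → contributes −0.05765313 in⁴
  hole 2: d = 0.9 in → contributes −0.05765313 in⁴
Total I = 15.63109 in⁴.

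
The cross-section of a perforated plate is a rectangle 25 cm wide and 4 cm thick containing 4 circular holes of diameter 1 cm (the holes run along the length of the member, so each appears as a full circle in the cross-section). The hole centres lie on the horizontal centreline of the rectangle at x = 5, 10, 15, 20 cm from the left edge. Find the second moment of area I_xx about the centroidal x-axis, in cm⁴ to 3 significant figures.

Split into non-overlapping primitives; take the origin at the lower-left of the bounding box.
Plate: 25 × 4, A = 100 cm², y = 2 cm, Ī = 133.33 cm⁴.
Hole 1 (subtracted): ⌀1, A = 0.7854 cm², y = 2 cm, Ī = 0.049087 cm⁴.
Hole 2 (subtracted): ⌀1, A = 0.7854 cm², y = 2 cm, Ī = 0.049087 cm⁴.
Hole 3 (subtracted): ⌀1, A = 0.7854 cm², y = 2 cm, Ī = 0.049087 cm⁴.
Hole 4 (subtracted): ⌀1, A = 0.7854 cm², y = 2 cm, Ī = 0.049087 cm⁴.
By symmetry the centroid is at mid-height, ȳ = 2 cm.
All pieces are centred on the centroidal x-axis, so I = ΣĪ (holes subtracted) = 133.14 cm⁴.

I_xx ≈ 133 cm⁴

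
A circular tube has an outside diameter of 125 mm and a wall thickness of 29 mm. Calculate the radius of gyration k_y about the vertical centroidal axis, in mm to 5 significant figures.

Treat the section as a set of non-overlapping primitives; coordinates are from the bounding-box lower-left.
Outer circle: ⌀125, A = 12271.85 mm², x = 62.5 mm, Ī = 11 984 225 mm⁴.
Bore (subtracted): ⌀67, A = 3525.652 mm², x = 62.5 mm, Ī = 989165.8 mm⁴.
By symmetry the centroid is at mid-width, x̄ = 62.5 mm.
All pieces are centred on the vertical centroidal axis, so I = ΣĪ (holes subtracted) = 10 995 059 mm⁴.
Radius of gyration: k = √(I/A) = √(10 995 059 / 8746.194) = 35.45596 mm.

k_y ≈ 35.456 mm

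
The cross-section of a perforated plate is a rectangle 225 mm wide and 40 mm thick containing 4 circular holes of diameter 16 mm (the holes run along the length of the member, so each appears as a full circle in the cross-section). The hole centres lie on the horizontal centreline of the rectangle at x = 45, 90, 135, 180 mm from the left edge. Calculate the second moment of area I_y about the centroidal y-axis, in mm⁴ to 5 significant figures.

Split into non-overlapping primitives; take the origin at the lower-left of the bounding box.
Plate: 225 × 40, A = 9 000 mm², x = 112.5 mm, Ī = 37 968 750 mm⁴.
Hole 1 (subtracted): ⌀16, A = 201.0619 mm², x = 45 mm, Ī = 3216.991 mm⁴.
Hole 2 (subtracted): ⌀16, A = 201.0619 mm², x = 90 mm, Ī = 3216.991 mm⁴.
Hole 3 (subtracted): ⌀16, A = 201.0619 mm², x = 135 mm, Ī = 3216.991 mm⁴.
Hole 4 (subtracted): ⌀16, A = 201.0619 mm², x = 180 mm, Ī = 3216.991 mm⁴.
By symmetry the centroid is at mid-width, x̄ = 112.5 mm.
Transfer each piece to the centroidal y-axis using Ī + A·d² with d = x − 112.5:
  plate: d = 0 mm → contributes +37 968 750 mm⁴
  hole 1: d = -67.5 mm → contributes −919305.4 mm⁴
  hole 2: d = -22.5 mm → contributes −105004.6 mm⁴
  hole 3: d = 22.5 mm → contributes −105004.6 mm⁴
  hole 4: d = 67.5 mm → contributes −919305.4 mm⁴
Total I = 35 920 130 mm⁴.

I_y ≈ 3.5920 × 10⁷ mm⁴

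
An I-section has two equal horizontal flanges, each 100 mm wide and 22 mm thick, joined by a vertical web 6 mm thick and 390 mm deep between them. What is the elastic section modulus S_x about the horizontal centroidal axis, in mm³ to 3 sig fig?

S_x ≈ 9.98 × 10⁵ mm³

Decompose the section into non-overlapping parts with the origin at the bottom-left of its bounding rectangle.
Bottom flange: 100 × 22, A = 2 200 mm², y = 11 mm, Ī = 88 733 mm⁴.
Web: 6 × 390, A = 2 340 mm², y = 217 mm, Ī = 29 659 500 mm⁴.
Top flange: 100 × 22, A = 2 200 mm², y = 423 mm, Ī = 88 733 mm⁴.
By symmetry the centroid is at mid-height, ȳ = 217 mm.
Transfer each piece to the horizontal centroidal axis using Ī + A·d² with d = y − 217:
  bottom flange: d = -206 mm → contributes +93 447 933 mm⁴
  web: d = 0 mm → contributes +29 659 500 mm⁴
  top flange: d = 206 mm → contributes +93 447 933 mm⁴
Total I = 216 555 367 mm⁴.
Extreme fibre distance c = 217 mm; S = I/c = 997 951 mm³.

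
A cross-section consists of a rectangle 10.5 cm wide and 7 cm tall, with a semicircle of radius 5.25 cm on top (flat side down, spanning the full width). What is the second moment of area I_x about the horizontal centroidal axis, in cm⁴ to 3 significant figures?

Treat the section as a set of non-overlapping primitives; coordinates are from the bounding-box lower-left.
Rectangular body: 10.5 × 7, A = 73.5 cm², y = 3.5 cm, Ī = 300.13 cm⁴.
Semicircular cap: semicircle r = 5.25, A = 43.295 cm², y = 9.2282 cm, Ī = 83.381 cm⁴.
Centroid: ȳ = ΣA·y / ΣA = 5.6234 cm.
Transfer each piece to the horizontal centroidal axis using Ī + A·d² with d = y − 5.6234:
  rectangular body: d = -2.1234 cm → contributes +631.52 cm⁴
  semicircular cap: d = 3.6048 cm → contributes +645.98 cm⁴
Total I = 1277.5 cm⁴.

I_x ≈ 1280 cm⁴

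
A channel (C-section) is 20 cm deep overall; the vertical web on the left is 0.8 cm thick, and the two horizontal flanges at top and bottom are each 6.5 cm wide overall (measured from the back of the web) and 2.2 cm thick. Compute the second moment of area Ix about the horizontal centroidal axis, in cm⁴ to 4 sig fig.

Treat the section as a set of non-overlapping primitives; coordinates are from the bounding-box lower-left.
Web: 0.8 × 20, A = 16 cm², y = 10 cm, Ī = 533.333 cm⁴.
Top flange (beyond web): 5.7 × 2.2, A = 12.54 cm², y = 18.9 cm, Ī = 5.0578 cm⁴.
Bottom flange (beyond web): 5.7 × 2.2, A = 12.54 cm², y = 1.1 cm, Ī = 5.0578 cm⁴.
By symmetry the centroid is at mid-height, ȳ = 10 cm.
Transfer each piece to the horizontal centroidal axis using Ī + A·d² with d = y − 10:
  web: d = 0 cm → contributes +533.333 cm⁴
  top flange (beyond web): d = 8.9 cm → contributes +998.351 cm⁴
  bottom flange (beyond web): d = -8.9 cm → contributes +998.351 cm⁴
Total I = 2530.04 cm⁴.

Ix ≈ 2530 cm⁴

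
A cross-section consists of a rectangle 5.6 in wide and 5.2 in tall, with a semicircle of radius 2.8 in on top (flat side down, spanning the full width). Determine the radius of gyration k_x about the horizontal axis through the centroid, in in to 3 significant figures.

k_x ≈ 2.18 in

Split into non-overlapping primitives; take the origin at the lower-left of the bounding box.
Rectangular body: 5.6 × 5.2, A = 29.12 in², y = 2.6 in, Ī = 65.617 in⁴.
Semicircular cap: semicircle r = 2.8, A = 12.315 in², y = 6.3884 in, Ī = 6.7463 in⁴.
Centroid: ȳ = ΣA·y / ΣA = 3.7259 in.
Transfer each piece to the horizontal axis through the centroid using Ī + A·d² with d = y − 3.7259:
  rectangular body: d = -1.1259 in → contributes +102.53 in⁴
  semicircular cap: d = 2.6624 in → contributes +94.04 in⁴
Total I = 196.57 in⁴.
Radius of gyration: k = √(I/A) = √(196.57 / 41.435) = 2.1781 in.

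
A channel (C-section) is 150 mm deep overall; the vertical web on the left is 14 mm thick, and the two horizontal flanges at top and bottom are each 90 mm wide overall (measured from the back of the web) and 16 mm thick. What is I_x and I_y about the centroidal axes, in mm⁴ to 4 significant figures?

Break the section into simple shapes (no overlaps), measuring from the bottom-left corner of the bounding box.
Web: 14 × 150, A = 2 100 mm², y = 75 mm, Ī = 3 937 500 mm⁴.
Top flange (beyond web): 76 × 16, A = 1 216 mm², y = 142 mm, Ī = 25941.3 mm⁴.
Bottom flange (beyond web): 76 × 16, A = 1 216 mm², y = 8 mm, Ī = 25941.3 mm⁴.
By symmetry the centroid is at mid-height, ȳ = 75 mm.
Transfer each piece to the centroidal x-axis using Ī + A·d² with d = y − 75:
  web: d = 0 mm → contributes +3 937 500 mm⁴
  top flange (beyond web): d = 67 mm → contributes +5 484 565 mm⁴
  bottom flange (beyond web): d = -67 mm → contributes +5 484 565 mm⁴
Total I = 14 906 631 mm⁴.
For the y-axis: x̄ = 31.1483 mm.
Repeating about the centroidal y-axis gives I_y = 3 486 915 mm⁴.

I_x ≈ 1.491 × 10⁷ mm⁴, I_y ≈ 3.487 × 10⁶ mm⁴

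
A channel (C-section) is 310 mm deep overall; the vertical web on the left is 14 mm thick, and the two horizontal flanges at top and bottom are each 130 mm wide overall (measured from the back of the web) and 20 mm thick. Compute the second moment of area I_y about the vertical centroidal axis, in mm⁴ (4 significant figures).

Split into non-overlapping primitives; take the origin at the lower-left of the bounding box.
Web: 14 × 310, A = 4 340 mm², x = 7 mm, Ī = 70886.7 mm⁴.
Top flange (beyond web): 116 × 20, A = 2 320 mm², x = 72 mm, Ī = 2 601 493 mm⁴.
Bottom flange (beyond web): 116 × 20, A = 2 320 mm², x = 72 mm, Ī = 2 601 493 mm⁴.
Centroid: x̄ = ΣA·x / ΣA = 40.5857 mm.
Transfer each piece to the vertical centroidal axis using Ī + A·d² with d = x − 40.5857:
  web: d = -33.5857 mm → contributes +4 966 417 mm⁴
  top flange (beyond web): d = 31.4143 mm → contributes +4 890 998 mm⁴
  bottom flange (beyond web): d = 31.4143 mm → contributes +4 890 998 mm⁴
Total I = 14 748 412 mm⁴.

I_y ≈ 1.475 × 10⁷ mm⁴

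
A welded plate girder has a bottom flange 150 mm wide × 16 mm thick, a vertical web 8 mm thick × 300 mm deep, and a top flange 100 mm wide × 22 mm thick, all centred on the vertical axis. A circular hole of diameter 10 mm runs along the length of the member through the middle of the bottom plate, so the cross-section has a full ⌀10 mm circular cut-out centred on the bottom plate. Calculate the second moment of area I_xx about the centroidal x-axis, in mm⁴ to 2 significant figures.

I_xx ≈ 1.3 × 10⁸ mm⁴

Split into non-overlapping primitives; take the origin at the lower-left of the bounding box.
Bottom plate: 150 × 16, A = 2 400 mm², y = 8 mm, Ī = 51 200 mm⁴.
Web plate: 8 × 300, A = 2 400 mm², y = 166 mm, Ī = 18 000 000 mm⁴.
Top plate: 100 × 22, A = 2 200 mm², y = 327 mm, Ī = 88 733 mm⁴.
Hole (subtracted): ⌀10, A = 78.54 mm², y = 8 mm, Ī = 490.9 mm⁴.
Centroid: ȳ = ΣA·y / ΣA = 164.2 mm.
Transfer each piece to the centroidal x-axis using Ī + A·d² with d = y − 164.2:
  bottom plate: d = -156.2 mm → contributes +58 593 149 mm⁴
  web plate: d = 1.819 mm → contributes +18 007 942 mm⁴
  top plate: d = 162.8 mm → contributes +58 410 852 mm⁴
  hole: d = -156.2 mm → contributes −1 916 272 mm⁴
Total I = 133 095 671 mm⁴.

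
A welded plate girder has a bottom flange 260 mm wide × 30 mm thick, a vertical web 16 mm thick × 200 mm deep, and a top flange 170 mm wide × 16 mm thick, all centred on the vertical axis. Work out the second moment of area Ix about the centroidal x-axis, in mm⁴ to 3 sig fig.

Ix ≈ 1.20 × 10⁸ mm⁴

Decompose the section into non-overlapping parts with the origin at the bottom-left of its bounding rectangle.
Bottom plate: 260 × 30, A = 7 800 mm², y = 15 mm, Ī = 585 000 mm⁴.
Web plate: 16 × 200, A = 3 200 mm², y = 130 mm, Ī = 10 666 667 mm⁴.
Top plate: 170 × 16, A = 2 720 mm², y = 238 mm, Ī = 58 027 mm⁴.
Centroid: ȳ = ΣA·y / ΣA = 86.032 mm.
Transfer each piece to the centroidal x-axis using Ī + A·d² with d = y − 86.032:
  bottom plate: d = -71.032 mm → contributes +39 940 329 mm⁴
  web plate: d = 43.968 mm → contributes +16 852 839 mm⁴
  top plate: d = 151.97 mm → contributes +62 874 391 mm⁴
Total I = 119 667 559 mm⁴.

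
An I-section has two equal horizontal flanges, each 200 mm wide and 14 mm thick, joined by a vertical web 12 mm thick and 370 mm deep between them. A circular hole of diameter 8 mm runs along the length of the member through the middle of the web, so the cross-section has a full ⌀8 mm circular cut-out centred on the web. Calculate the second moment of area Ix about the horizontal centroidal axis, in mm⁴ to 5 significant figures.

Ix ≈ 2.5718 × 10⁸ mm⁴

Treat the section as a set of non-overlapping primitives; coordinates are from the bounding-box lower-left.
Bottom flange: 200 × 14, A = 2 800 mm², y = 7 mm, Ī = 45733.33 mm⁴.
Web: 12 × 370, A = 4 440 mm², y = 199 mm, Ī = 50 653 000 mm⁴.
Top flange: 200 × 14, A = 2 800 mm², y = 391 mm, Ī = 45733.33 mm⁴.
Hole (subtracted): ⌀8, A = 50.26548 mm², y = 199 mm, Ī = 201.0619 mm⁴.
By symmetry the centroid is at mid-height, ȳ = 199 mm.
Transfer each piece to the horizontal centroidal axis using Ī + A·d² with d = y − 199:
  bottom flange: d = -192 mm → contributes +103 264 933 mm⁴
  web: d = 0 mm → contributes +50 653 000 mm⁴
  top flange: d = 192 mm → contributes +103 264 933 mm⁴
  hole: d = 0 mm → contributes −201.0619 mm⁴
Total I = 257 182 666 mm⁴.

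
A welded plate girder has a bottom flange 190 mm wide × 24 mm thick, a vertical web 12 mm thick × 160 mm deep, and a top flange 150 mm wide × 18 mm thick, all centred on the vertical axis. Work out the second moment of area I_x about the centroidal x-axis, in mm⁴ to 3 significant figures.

Break the section into simple shapes (no overlaps), measuring from the bottom-left corner of the bounding box.
Bottom plate: 190 × 24, A = 4 560 mm², y = 12 mm, Ī = 218 880 mm⁴.
Web plate: 12 × 160, A = 1 920 mm², y = 104 mm, Ī = 4 096 000 mm⁴.
Top plate: 150 × 18, A = 2 700 mm², y = 193 mm, Ī = 72 900 mm⁴.
Centroid: ȳ = ΣA·y / ΣA = 84.477 mm.
Transfer each piece to the centroidal x-axis using Ī + A·d² with d = y − 84.477:
  bottom plate: d = -72.477 mm → contributes +24 172 257 mm⁴
  web plate: d = 19.523 mm → contributes +4 827 794 mm⁴
  top plate: d = 108.52 mm → contributes +31 871 379 mm⁴
Total I = 60 871 430 mm⁴.

I_x ≈ 6.09 × 10⁷ mm⁴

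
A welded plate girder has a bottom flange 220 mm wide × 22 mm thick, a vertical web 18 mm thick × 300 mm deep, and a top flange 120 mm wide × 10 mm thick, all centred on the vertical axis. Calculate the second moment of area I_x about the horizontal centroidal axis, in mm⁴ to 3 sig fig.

I_x ≈ 1.64 × 10⁸ mm⁴

Split into non-overlapping primitives; take the origin at the lower-left of the bounding box.
Bottom plate: 220 × 22, A = 4 840 mm², y = 11 mm, Ī = 195 213 mm⁴.
Web plate: 18 × 300, A = 5 400 mm², y = 172 mm, Ī = 40 500 000 mm⁴.
Top plate: 120 × 10, A = 1 200 mm², y = 327 mm, Ī = 10 000 mm⁴.
Centroid: ȳ = ΣA·y / ΣA = 120.14 mm.
Transfer each piece to the horizontal centroidal axis using Ī + A·d² with d = y − 120.14:
  bottom plate: d = -109.14 mm → contributes +57 850 611 mm⁴
  web plate: d = 51.857 mm → contributes +55 021 202 mm⁴
  top plate: d = 206.86 mm → contributes +51 357 605 mm⁴
Total I = 164 229 418 mm⁴.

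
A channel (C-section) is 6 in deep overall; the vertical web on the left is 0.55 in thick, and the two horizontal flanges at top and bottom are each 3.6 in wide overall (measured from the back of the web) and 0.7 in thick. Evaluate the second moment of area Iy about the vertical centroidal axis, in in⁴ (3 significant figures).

Treat the section as a set of non-overlapping primitives; coordinates are from the bounding-box lower-left.
Web: 0.55 × 6, A = 3.3 in², x = 0.275 in, Ī = 0.083188 in⁴.
Top flange (beyond web): 3.05 × 0.7, A = 2.135 in², x = 2.075 in, Ī = 1.6551 in⁴.
Bottom flange (beyond web): 3.05 × 0.7, A = 2.135 in², x = 2.075 in, Ī = 1.6551 in⁴.
Centroid: x̄ = ΣA·x / ΣA = 1.2903 in.
Transfer each piece to the vertical centroidal axis using Ī + A·d² with d = x − 1.2903:
  web: d = -1.0153 in → contributes +3.4851 in⁴
  top flange (beyond web): d = 0.78468 in → contributes +2.9696 in⁴
  bottom flange (beyond web): d = 0.78468 in → contributes +2.9696 in⁴
Total I = 9.4243 in⁴.

Iy ≈ 9.42 in⁴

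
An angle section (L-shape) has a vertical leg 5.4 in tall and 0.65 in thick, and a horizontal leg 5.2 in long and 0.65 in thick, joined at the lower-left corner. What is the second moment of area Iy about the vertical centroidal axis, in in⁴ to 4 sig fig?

Iy ≈ 16.08 in⁴

Split into non-overlapping primitives; take the origin at the lower-left of the bounding box.
Vertical leg: 0.65 × 5.4, A = 3.51 in², x = 0.325 in, Ī = 0.123581 in⁴.
Horizontal leg (remainder): 4.55 × 0.65, A = 2.9575 in², x = 2.925 in, Ī = 5.1023 in⁴.
Centroid: x̄ = ΣA·x / ΣA = 1.51394 in.
Transfer each piece to the vertical centroidal axis using Ī + A·d² with d = x − 1.51394:
  vertical leg: d = -1.18894 in → contributes +5.08528 in⁴
  horizontal leg (remainder): d = 1.41106 in → contributes +10.9909 in⁴
Total I = 16.0762 in⁴.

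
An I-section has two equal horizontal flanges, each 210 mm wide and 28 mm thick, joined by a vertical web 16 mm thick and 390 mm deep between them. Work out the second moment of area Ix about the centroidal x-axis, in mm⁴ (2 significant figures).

Ix ≈ 5.9 × 10⁸ mm⁴

Decompose the section into non-overlapping parts with the origin at the bottom-left of its bounding rectangle.
Bottom flange: 210 × 28, A = 5 880 mm², y = 14 mm, Ī = 384 160 mm⁴.
Web: 16 × 390, A = 6 240 mm², y = 223 mm, Ī = 79 092 000 mm⁴.
Top flange: 210 × 28, A = 5 880 mm², y = 432 mm, Ī = 384 160 mm⁴.
By symmetry the centroid is at mid-height, ȳ = 223 mm.
Transfer each piece to the centroidal x-axis using Ī + A·d² with d = y − 223:
  bottom flange: d = -209 mm → contributes +257 228 440 mm⁴
  web: d = 0 mm → contributes +79 092 000 mm⁴
  top flange: d = 209 mm → contributes +257 228 440 mm⁴
Total I = 593 548 880 mm⁴.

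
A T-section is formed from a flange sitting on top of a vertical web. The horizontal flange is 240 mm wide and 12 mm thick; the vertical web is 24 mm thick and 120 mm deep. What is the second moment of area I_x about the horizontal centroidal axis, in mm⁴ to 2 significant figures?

I_x ≈ 9.8 × 10⁶ mm⁴

Decompose the section into non-overlapping parts with the origin at the bottom-left of its bounding rectangle.
Flange: 240 × 12, A = 2 880 mm², y = 126 mm, Ī = 34 560 mm⁴.
Web: 24 × 120, A = 2 880 mm², y = 60 mm, Ī = 3 456 000 mm⁴.
Centroid: ȳ = ΣA·y / ΣA = 93 mm.
Transfer each piece to the horizontal centroidal axis using Ī + A·d² with d = y − 93:
  flange: d = 33 mm → contributes +3 170 880 mm⁴
  web: d = -33 mm → contributes +6 592 320 mm⁴
Total I = 9 763 200 mm⁴.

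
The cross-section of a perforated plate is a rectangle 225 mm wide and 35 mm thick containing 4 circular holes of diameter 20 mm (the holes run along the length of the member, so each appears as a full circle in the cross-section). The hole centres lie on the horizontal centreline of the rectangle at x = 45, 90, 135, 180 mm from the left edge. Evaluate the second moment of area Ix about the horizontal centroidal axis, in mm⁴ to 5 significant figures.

Decompose the section into non-overlapping parts with the origin at the bottom-left of its bounding rectangle.
Plate: 225 × 35, A = 7 875 mm², y = 17.5 mm, Ī = 803906.3 mm⁴.
Hole 1 (subtracted): ⌀20, A = 314.1593 mm², y = 17.5 mm, Ī = 7853.982 mm⁴.
Hole 2 (subtracted): ⌀20, A = 314.1593 mm², y = 17.5 mm, Ī = 7853.982 mm⁴.
Hole 3 (subtracted): ⌀20, A = 314.1593 mm², y = 17.5 mm, Ī = 7853.982 mm⁴.
Hole 4 (subtracted): ⌀20, A = 314.1593 mm², y = 17.5 mm, Ī = 7853.982 mm⁴.
By symmetry the centroid is at mid-height, ȳ = 17.5 mm.
All pieces are centred on the horizontal centroidal axis, so I = ΣĪ (holes subtracted) = 772490.3 mm⁴.

Ix ≈ 7.7249 × 10⁵ mm⁴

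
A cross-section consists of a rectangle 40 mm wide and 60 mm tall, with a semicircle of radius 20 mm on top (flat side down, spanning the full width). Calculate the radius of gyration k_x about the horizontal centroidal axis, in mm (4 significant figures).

k_x ≈ 22.07 mm

Treat the section as a set of non-overlapping primitives; coordinates are from the bounding-box lower-left.
Rectangular body: 40 × 60, A = 2 400 mm², y = 30 mm, Ī = 720 000 mm⁴.
Semicircular cap: semicircle r = 20, A = 628.319 mm², y = 68.4883 mm, Ī = 17561.1 mm⁴.
Centroid: ȳ = ΣA·y / ΣA = 37.9856 mm.
Transfer each piece to the horizontal centroidal axis using Ī + A·d² with d = y − 37.9856:
  rectangular body: d = -7.98558 mm → contributes +873 047 mm⁴
  semicircular cap: d = 30.5027 mm → contributes +602 157 mm⁴
Total I = 1 475 204 mm⁴.
Radius of gyration: k = √(I/A) = √(1 475 204 / 3028.32) = 22.0712 mm.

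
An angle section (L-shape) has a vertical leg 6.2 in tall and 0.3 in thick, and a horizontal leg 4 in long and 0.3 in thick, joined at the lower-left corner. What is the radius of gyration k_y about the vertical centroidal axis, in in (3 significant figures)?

k_y ≈ 1.17 in

Decompose the section into non-overlapping parts with the origin at the bottom-left of its bounding rectangle.
Vertical leg: 0.3 × 6.2, A = 1.86 in², x = 0.15 in, Ī = 0.01395 in⁴.
Horizontal leg (remainder): 3.7 × 0.3, A = 1.11 in², x = 2.15 in, Ī = 1.2663 in⁴.
Centroid: x̄ = ΣA·x / ΣA = 0.89747 in.
Transfer each piece to the vertical centroidal axis using Ī + A·d² with d = x − 0.89747:
  vertical leg: d = -0.74747 in → contributes +1.0532 in⁴
  horizontal leg (remainder): d = 1.2525 in → contributes +3.0077 in⁴
Total I = 4.0609 in⁴.
Radius of gyration: k = √(I/A) = √(4.0609 / 2.97) = 1.1693 in.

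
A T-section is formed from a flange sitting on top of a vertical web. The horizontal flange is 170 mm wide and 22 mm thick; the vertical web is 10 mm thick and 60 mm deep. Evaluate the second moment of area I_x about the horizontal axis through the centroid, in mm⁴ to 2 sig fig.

Treat the section as a set of non-overlapping primitives; coordinates are from the bounding-box lower-left.
Flange: 170 × 22, A = 3 740 mm², y = 71 mm, Ī = 150 847 mm⁴.
Web: 10 × 60, A = 600 mm², y = 30 mm, Ī = 180 000 mm⁴.
Centroid: ȳ = ΣA·y / ΣA = 65.33 mm.
Transfer each piece to the horizontal axis through the centroid using Ī + A·d² with d = y − 65.33:
  flange: d = 5.668 mm → contributes +271 007 mm⁴
  web: d = -35.33 mm → contributes +929 002 mm⁴
Total I = 1 200 009 mm⁴.

I_x ≈ 1.2 × 10⁶ mm⁴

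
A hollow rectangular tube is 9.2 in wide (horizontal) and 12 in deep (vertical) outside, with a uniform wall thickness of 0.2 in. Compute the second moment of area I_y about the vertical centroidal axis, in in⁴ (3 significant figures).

Split into non-overlapping primitives; take the origin at the lower-left of the bounding box.
Outer rectangle: 9.2 × 12, A = 110.4 in², x = 4.6 in, Ī = 778.69 in⁴.
Inner void (subtracted): 8.8 × 11.6, A = 102.08 in², x = 4.6 in, Ī = 658.76 in⁴.
By symmetry the centroid is at mid-width, x̄ = 4.6 in.
All pieces are centred on the vertical centroidal axis, so I = ΣĪ (holes subtracted) = 119.93 in⁴.

I_y ≈ 120 in⁴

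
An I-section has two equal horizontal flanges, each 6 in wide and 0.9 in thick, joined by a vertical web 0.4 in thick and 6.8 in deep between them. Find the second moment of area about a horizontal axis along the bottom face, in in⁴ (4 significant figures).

I_base ≈ 421.3 in⁴

Treat the section as a set of non-overlapping primitives; coordinates are from the bounding-box lower-left.
Bottom flange: 6 × 0.9, A = 5.4 in², y = 0.45 in, Ī = 0.3645 in⁴.
Web: 0.4 × 6.8, A = 2.72 in², y = 4.3 in, Ī = 10.4811 in⁴.
Top flange: 6 × 0.9, A = 5.4 in², y = 8.15 in, Ī = 0.3645 in⁴.
Transfer each piece to the bottom edge using Ī + A·d² with d = y − 0:
  bottom flange: d = 0.45 in → contributes +1.458 in⁴
  web: d = 4.3 in → contributes +60.7739 in⁴
  top flange: d = 8.15 in → contributes +359.046 in⁴
Total I = 421.278 in⁴.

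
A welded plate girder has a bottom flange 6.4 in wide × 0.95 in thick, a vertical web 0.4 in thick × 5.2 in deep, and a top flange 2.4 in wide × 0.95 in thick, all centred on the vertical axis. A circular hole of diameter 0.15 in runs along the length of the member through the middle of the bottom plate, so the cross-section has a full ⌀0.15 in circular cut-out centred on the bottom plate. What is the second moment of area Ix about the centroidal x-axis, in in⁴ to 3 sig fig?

Ix ≈ 71.2 in⁴

Split into non-overlapping primitives; take the origin at the lower-left of the bounding box.
Bottom plate: 6.4 × 0.95, A = 6.08 in², y = 0.475 in, Ī = 0.45727 in⁴.
Web plate: 0.4 × 5.2, A = 2.08 in², y = 3.55 in, Ī = 4.6869 in⁴.
Top plate: 2.4 × 0.95, A = 2.28 in², y = 6.625 in, Ī = 0.17148 in⁴.
Hole (subtracted): ⌀0.15, A = 0.017671 in², y = 0.475 in, Ī = 0.00002485 in⁴.
Centroid: ȳ = ΣA·y / ΣA = 2.4341 in.
Transfer each piece to the centroidal x-axis using Ī + A·d² with d = y − 2.4341:
  bottom plate: d = -1.9591 in → contributes +23.792 in⁴
  web plate: d = 1.1159 in → contributes +7.2772 in⁴
  top plate: d = 4.1909 in → contributes +40.217 in⁴
  hole: d = -1.9591 in → contributes −0.067847 in⁴
Total I = 71.218 in⁴.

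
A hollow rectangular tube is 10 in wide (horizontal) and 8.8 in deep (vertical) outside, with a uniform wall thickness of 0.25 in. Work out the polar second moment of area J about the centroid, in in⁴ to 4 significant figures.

Split into non-overlapping primitives; take the origin at the lower-left of the bounding box.
Outer rectangle: 10 × 8.8, A = 88 in², y = 4.4 in, Ī = 567.893 in⁴.
Inner void (subtracted): 9.5 × 8.3, A = 78.85 in², y = 4.4 in, Ī = 452.665 in⁴.
By symmetry the centroid is at mid-height, ȳ = 4.4 in.
All pieces are centred on the centroidal x-axis, so I = ΣĪ (holes subtracted) = 115.229 in⁴.
Repeating about the centroidal y-axis gives I_y = 140.316 in⁴.
Polar second moment: J = I_x + I_y = 255.544 in⁴.

J ≈ 255.5 in⁴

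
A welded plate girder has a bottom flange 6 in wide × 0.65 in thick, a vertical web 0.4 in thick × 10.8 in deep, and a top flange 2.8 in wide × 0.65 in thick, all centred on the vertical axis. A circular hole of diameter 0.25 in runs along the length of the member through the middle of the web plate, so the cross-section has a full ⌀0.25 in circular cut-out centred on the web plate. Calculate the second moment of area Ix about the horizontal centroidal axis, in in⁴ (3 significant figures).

Ix ≈ 215 in⁴

Treat the section as a set of non-overlapping primitives; coordinates are from the bounding-box lower-left.
Bottom plate: 6 × 0.65, A = 3.9 in², y = 0.325 in, Ī = 0.13731 in⁴.
Web plate: 0.4 × 10.8, A = 4.32 in², y = 6.05 in, Ī = 41.99 in⁴.
Top plate: 2.8 × 0.65, A = 1.82 in², y = 11.775 in, Ī = 0.064079 in⁴.
Hole (subtracted): ⌀0.25, A = 0.049087 in², y = 6.05 in, Ī = 0.00019175 in⁴.
Centroid: ȳ = ΣA·y / ΣA = 4.8581 in.
Transfer each piece to the horizontal centroidal axis using Ī + A·d² with d = y − 4.8581:
  bottom plate: d = -4.5331 in → contributes +80.279 in⁴
  web plate: d = 1.1919 in → contributes +48.127 in⁴
  top plate: d = 6.9169 in → contributes +87.139 in⁴
  hole: d = 1.1919 in → contributes −0.069925 in⁴
Total I = 215.48 in⁴.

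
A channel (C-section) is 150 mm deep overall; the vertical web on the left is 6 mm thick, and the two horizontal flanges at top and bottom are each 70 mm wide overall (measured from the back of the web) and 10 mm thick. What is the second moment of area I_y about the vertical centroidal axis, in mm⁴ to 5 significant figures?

Treat the section as a set of non-overlapping primitives; coordinates are from the bounding-box lower-left.
Web: 6 × 150, A = 900 mm², x = 3 mm, Ī = 2 700 mm⁴.
Top flange (beyond web): 64 × 10, A = 640 mm², x = 38 mm, Ī = 218453.3 mm⁴.
Bottom flange (beyond web): 64 × 10, A = 640 mm², x = 38 mm, Ī = 218453.3 mm⁴.
Centroid: x̄ = ΣA·x / ΣA = 23.55046 mm.
Transfer each piece to the vertical centroidal axis using Ī + A·d² with d = x − 23.55046:
  web: d = -20.55046 mm → contributes +382789.2 mm⁴
  top flange (beyond web): d = 14.44954 mm → contributes +352078.4 mm⁴
  bottom flange (beyond web): d = 14.44954 mm → contributes +352078.4 mm⁴
Total I = 1 086 946 mm⁴.

I_y ≈ 1.0869 × 10⁶ mm⁴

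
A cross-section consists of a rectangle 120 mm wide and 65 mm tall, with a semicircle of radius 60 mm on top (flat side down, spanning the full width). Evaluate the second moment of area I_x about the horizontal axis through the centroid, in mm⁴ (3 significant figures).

I_x ≈ 1.52 × 10⁷ mm⁴

Decompose the section into non-overlapping parts with the origin at the bottom-left of its bounding rectangle.
Rectangular body: 120 × 65, A = 7 800 mm², y = 32.5 mm, Ī = 2 746 250 mm⁴.
Semicircular cap: semicircle r = 60, A = 5654.9 mm², y = 90.465 mm, Ī = 1 422 450 mm⁴.
Centroid: ȳ = ΣA·y / ΣA = 56.862 mm.
Transfer each piece to the horizontal axis through the centroid using Ī + A·d² with d = y − 56.862:
  rectangular body: d = -24.362 mm → contributes +7 375 484 mm⁴
  semicircular cap: d = 33.603 mm → contributes +7 807 751 mm⁴
Total I = 15 183 234 mm⁴.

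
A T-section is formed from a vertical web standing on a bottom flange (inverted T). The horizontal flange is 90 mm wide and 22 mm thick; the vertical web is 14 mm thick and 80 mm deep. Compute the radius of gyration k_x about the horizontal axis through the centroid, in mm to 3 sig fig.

Split into non-overlapping primitives; take the origin at the lower-left of the bounding box.
Flange: 90 × 22, A = 1 980 mm², y = 11 mm, Ī = 79 860 mm⁴.
Web: 14 × 80, A = 1 120 mm², y = 62 mm, Ī = 597 333 mm⁴.
Centroid: ȳ = ΣA·y / ΣA = 29.426 mm.
Transfer each piece to the horizontal axis through the centroid using Ī + A·d² with d = y − 29.426:
  flange: d = -18.426 mm → contributes +752 090 mm⁴
  web: d = 32.574 mm → contributes +1 785 741 mm⁴
Total I = 2 537 831 mm⁴.
Radius of gyration: k = √(I/A) = √(2 537 831 / 3 100) = 28.612 mm.

k_x ≈ 28.6 mm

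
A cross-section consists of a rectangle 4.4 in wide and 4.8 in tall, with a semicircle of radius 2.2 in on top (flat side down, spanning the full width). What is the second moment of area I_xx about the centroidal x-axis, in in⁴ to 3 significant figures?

I_xx ≈ 105 in⁴

Decompose the section into non-overlapping parts with the origin at the bottom-left of its bounding rectangle.
Rectangular body: 4.4 × 4.8, A = 21.12 in², y = 2.4 in, Ī = 40.55 in⁴.
Semicircular cap: semicircle r = 2.2, A = 7.6027 in², y = 5.7337 in, Ī = 2.5711 in⁴.
Centroid: ȳ = ΣA·y / ΣA = 3.2824 in.
Transfer each piece to the centroidal x-axis using Ī + A·d² with d = y − 3.2824:
  rectangular body: d = -0.88241 in → contributes +56.995 in⁴
  semicircular cap: d = 2.4513 in → contributes +48.255 in⁴
Total I = 105.25 in⁴.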